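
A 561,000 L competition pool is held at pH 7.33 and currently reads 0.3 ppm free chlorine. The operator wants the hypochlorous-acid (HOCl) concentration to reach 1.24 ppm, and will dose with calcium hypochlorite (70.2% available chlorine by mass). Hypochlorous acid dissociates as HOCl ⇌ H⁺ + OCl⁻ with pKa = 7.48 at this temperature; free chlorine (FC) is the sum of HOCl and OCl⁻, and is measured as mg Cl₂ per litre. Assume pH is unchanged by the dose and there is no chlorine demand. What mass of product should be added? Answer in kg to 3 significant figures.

1.45 kg

[OCl⁻]/[HOCl] = 10^(pH − pKa) = 10^(7.33 − 7.48) = 0.7079; fraction as HOCl = 1/(1 + 0.7079) = 0.5855.
Free chlorine required for 1.24 ppm HOCl: 1.24 / 0.5855 = 2.118 ppm.
FC to add: 2.118 − 0.3 = 1.818 mg/L as Cl₂.
Cl₂ equivalent: 1.818 mg/L × 561,000 L = 1020 g.
Product at 70.2% available Cl: 1020 / 0.702 = 1453 g.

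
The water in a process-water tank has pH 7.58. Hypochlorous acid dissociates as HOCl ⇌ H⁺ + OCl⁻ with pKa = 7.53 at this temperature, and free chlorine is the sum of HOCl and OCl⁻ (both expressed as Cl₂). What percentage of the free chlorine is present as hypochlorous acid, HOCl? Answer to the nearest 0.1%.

47.1%

[OCl⁻]/[HOCl] = 10^(pH − pKa) = 10^(7.58 − 7.53) = 10^0.05 = 1.122.
Fraction as HOCl = 1 / (1 + 1.122) = 0.4712.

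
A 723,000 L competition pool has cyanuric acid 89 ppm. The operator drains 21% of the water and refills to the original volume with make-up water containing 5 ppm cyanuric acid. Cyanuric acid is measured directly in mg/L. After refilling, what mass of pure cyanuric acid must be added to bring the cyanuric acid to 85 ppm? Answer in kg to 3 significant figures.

9.86 kg

After draining 21% and refilling: 89 × 0.79 + 5 × 0.21 = 71.36 ppm.
Deficit to target: 85 − 71.36 = 13.64 mg/L.
Mass: 13.64 mg/L × 723,000 L = 9862 g cyanuric acid.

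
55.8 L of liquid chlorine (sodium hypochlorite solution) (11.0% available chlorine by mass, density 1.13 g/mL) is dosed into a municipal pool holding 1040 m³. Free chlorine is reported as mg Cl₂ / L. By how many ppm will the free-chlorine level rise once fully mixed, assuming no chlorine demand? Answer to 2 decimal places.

6.67 ppm

Volume: 1040 m³ = 1,040,000 L.
Mass of solution: 55.8 L × 1000 mL/L × 1.13 g/mL = 63,050 g.
Available chlorine delivered: 63,050 g × 0.11 = 6936 g as Cl₂.
Concentration rise: 6936 g / 1,040,000 L = 6.669 mg/L = 6.67 ppm.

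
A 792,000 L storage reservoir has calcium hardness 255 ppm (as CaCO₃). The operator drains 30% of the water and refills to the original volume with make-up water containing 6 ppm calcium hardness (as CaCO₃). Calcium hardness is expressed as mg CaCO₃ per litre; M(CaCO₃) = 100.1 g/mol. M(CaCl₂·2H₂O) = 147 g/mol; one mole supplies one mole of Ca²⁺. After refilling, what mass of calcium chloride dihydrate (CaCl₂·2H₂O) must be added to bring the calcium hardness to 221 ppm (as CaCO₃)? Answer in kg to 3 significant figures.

47.3 kg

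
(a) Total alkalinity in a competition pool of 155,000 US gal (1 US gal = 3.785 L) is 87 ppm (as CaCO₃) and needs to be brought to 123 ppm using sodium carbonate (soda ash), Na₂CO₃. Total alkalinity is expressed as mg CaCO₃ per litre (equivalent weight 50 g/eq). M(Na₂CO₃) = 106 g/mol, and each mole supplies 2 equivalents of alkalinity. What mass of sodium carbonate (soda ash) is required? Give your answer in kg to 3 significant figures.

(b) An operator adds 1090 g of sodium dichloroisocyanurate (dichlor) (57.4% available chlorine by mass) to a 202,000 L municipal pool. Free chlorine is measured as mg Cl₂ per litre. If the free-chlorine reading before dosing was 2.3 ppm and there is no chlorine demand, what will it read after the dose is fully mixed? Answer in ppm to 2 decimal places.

(a) 22.4 kg; (b) 5.40 ppm

(a) Volume: 155,000 US gal × 3.785 L/gal = 586,675 L.
(a) Alkalinity to add: (123 − 87) = 36 mg/L as CaCO₃ × 586,675 L = 21,120 g as CaCO₃.
(a) Equivalents: 21,120 g ÷ 50 g/eq = 422.4 eq.
(a) Each mole of Na₂CO₃ supplies 2 eq, so 422.4 / 2 = 211.2 mol.
(a) Mass: 211.2 mol × 106 g/mol = 22,390 g.

(b) Available chlorine delivered: 1090 g × 0.574 = 625.7 g as Cl₂.
(b) Concentration rise: 625.7 g / 202,000 L = 3.097 mg/L = 3.10 ppm.
(b) Final FC: 2.3 + 3.10 = 5.40 ppm.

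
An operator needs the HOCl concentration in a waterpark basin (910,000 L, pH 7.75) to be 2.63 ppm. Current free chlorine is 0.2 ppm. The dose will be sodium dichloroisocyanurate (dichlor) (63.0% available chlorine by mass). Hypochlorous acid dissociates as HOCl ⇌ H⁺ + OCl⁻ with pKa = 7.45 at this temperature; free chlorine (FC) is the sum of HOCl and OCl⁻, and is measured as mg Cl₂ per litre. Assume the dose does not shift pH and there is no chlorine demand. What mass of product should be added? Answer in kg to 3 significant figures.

[OCl⁻]/[HOCl] = 10^(pH − pKa) = 10^(7.75 − 7.45) = 1.995; fraction as HOCl = 1/(1 + 1.995) = 0.3339.
Free chlorine required for 2.63 ppm HOCl: 2.63 / 0.3339 = 7.878 ppm.
FC to add: 7.878 − 0.2 = 7.678 mg/L as Cl₂.
Cl₂ equivalent: 7.678 mg/L × 910,000 L = 6987 g.
Product at 63.0% available Cl: 6987 / 0.63 = 11,090 g.

11.1 kg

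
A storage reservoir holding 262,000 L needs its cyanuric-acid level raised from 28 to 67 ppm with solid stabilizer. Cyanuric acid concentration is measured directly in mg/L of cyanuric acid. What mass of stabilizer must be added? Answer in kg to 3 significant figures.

CYA to add: (67 − 28) = 39 mg/L × 262,000 L = 10,220 g cyanuric acid.

10.2 kg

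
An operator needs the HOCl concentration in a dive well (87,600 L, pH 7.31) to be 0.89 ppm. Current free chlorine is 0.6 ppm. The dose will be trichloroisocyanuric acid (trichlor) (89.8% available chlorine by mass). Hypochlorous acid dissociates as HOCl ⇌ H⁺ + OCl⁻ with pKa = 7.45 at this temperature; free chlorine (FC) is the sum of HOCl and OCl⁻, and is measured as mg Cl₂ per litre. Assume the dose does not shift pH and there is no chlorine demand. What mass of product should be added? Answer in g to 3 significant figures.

91.2 g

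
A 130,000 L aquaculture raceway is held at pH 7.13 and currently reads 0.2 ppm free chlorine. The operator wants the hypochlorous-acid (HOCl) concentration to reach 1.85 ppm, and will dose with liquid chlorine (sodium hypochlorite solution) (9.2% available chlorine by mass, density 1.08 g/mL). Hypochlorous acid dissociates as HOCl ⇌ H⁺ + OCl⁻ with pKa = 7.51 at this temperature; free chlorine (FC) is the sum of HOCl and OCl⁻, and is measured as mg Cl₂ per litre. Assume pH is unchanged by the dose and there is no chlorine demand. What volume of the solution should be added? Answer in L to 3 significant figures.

3.17 L

[OCl⁻]/[HOCl] = 10^(pH − pKa) = 10^(7.13 − 7.51) = 0.4169; fraction as HOCl = 1/(1 + 0.4169) = 0.7058.
Free chlorine required for 1.85 ppm HOCl: 1.85 / 0.7058 = 2.621 ppm.
FC to add: 2.621 − 0.2 = 2.421 mg/L as Cl₂.
Cl₂ equivalent: 2.421 mg/L × 130,000 L = 314.8 g.
Product at 9.2% available Cl: 314.8 / 0.092 = 3421 g.
Volume: 3421 g ÷ 1.08 g/mL = 3168 mL.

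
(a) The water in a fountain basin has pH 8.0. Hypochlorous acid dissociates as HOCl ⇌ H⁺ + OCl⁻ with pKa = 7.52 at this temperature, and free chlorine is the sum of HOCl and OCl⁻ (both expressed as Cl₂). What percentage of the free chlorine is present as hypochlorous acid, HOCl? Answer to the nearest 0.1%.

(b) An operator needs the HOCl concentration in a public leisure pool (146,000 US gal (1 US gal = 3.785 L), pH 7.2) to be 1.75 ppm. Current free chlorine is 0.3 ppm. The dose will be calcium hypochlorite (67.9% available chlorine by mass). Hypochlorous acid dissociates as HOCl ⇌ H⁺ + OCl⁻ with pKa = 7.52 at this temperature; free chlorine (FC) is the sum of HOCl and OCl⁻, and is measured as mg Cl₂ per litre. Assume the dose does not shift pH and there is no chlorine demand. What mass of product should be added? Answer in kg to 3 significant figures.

(a) 24.9%; (b) 1.86 kg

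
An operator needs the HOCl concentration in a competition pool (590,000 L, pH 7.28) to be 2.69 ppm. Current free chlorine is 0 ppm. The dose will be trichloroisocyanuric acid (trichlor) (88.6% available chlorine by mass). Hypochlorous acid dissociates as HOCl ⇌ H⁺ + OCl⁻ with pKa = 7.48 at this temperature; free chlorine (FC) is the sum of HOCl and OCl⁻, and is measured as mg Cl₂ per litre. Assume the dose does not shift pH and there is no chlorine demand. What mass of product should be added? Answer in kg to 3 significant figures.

2.92 kg

[OCl⁻]/[HOCl] = 10^(pH − pKa) = 10^(7.28 − 7.48) = 0.631; fraction as HOCl = 1/(1 + 0.631) = 0.6131.
Free chlorine required for 2.69 ppm HOCl: 2.69 / 0.6131 = 4.387 ppm.
FC to add: 4.387 − 0 = 4.387 mg/L as Cl₂.
Cl₂ equivalent: 4.387 mg/L × 590,000 L = 2588 g.
Product at 88.6% available Cl: 2588 / 0.886 = 2922 g.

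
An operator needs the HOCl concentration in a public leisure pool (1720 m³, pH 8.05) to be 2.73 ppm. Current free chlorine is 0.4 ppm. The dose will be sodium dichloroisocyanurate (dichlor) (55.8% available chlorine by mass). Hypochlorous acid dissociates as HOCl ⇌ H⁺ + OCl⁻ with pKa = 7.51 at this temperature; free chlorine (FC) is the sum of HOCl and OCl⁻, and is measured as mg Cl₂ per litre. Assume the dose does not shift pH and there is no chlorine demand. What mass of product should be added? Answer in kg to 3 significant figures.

36.4 kg

Volume: 1720 m³ = 1,720,000 L.
[OCl⁻]/[HOCl] = 10^(pH − pKa) = 10^(8.05 − 7.51) = 3.467; fraction as HOCl = 1/(1 + 3.467) = 0.2238.
Free chlorine required for 2.73 ppm HOCl: 2.73 / 0.2238 = 12.2 ppm.
FC to add: 12.2 − 0.4 = 11.8 mg/L as Cl₂.
Cl₂ equivalent: 11.8 mg/L × 1,720,000 L = 20,290 g.
Product at 55.8% available Cl: 20,290 / 0.558 = 36,360 g.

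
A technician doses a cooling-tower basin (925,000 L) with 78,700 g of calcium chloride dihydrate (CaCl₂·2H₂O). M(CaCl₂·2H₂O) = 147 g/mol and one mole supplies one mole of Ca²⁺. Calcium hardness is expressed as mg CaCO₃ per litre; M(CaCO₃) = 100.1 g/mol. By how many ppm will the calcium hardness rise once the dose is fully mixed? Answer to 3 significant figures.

57.9 ppm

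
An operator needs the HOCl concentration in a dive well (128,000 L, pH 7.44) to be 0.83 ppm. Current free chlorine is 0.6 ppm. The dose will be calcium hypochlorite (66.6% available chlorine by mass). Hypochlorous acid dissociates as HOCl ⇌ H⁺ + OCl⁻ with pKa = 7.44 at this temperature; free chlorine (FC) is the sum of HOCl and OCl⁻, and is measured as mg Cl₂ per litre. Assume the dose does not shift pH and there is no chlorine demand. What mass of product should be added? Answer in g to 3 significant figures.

204 g

[OCl⁻]/[HOCl] = 10^(pH − pKa) = 10^(7.44 − 7.44) = 1; fraction as HOCl = 1/(1 + 1) = 0.5.
Free chlorine required for 0.83 ppm HOCl: 0.83 / 0.5 = 1.66 ppm.
FC to add: 1.66 − 0.6 = 1.06 mg/L as Cl₂.
Cl₂ equivalent: 1.06 mg/L × 128,000 L = 135.7 g.
Product at 66.6% available Cl: 135.7 / 0.666 = 203.7 g.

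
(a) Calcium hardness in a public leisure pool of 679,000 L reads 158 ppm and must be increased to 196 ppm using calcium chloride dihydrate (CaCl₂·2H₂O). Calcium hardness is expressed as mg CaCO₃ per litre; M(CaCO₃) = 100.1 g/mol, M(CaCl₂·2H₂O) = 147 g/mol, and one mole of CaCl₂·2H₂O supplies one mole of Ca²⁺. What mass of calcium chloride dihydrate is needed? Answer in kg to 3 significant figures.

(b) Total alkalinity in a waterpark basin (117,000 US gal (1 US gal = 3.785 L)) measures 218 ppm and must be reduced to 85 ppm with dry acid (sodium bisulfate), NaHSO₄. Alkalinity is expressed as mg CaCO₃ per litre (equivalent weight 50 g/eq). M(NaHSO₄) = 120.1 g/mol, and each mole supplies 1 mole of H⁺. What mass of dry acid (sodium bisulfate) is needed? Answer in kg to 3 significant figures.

(a) Hardness to add: (196 − 158) = 38 mg/L as CaCO₃ × 679,000 L = 25,800 g as CaCO₃.
(a) Moles of Ca²⁺ (1 mol Ca²⁺ ≡ 1 mol CaCO₃): 25,800 / 100.1 g/mol = 257.8 mol.
(a) Mass of CaCl₂·2H₂O: 257.8 × 147 = 37,890 g.

(b) Volume: 117,000 US gal × 3.785 L/gal = 442,845 L.
(b) Alkalinity to neutralize: (218 − 85) = 133 mg/L as CaCO₃ × 442,845 L = 58,900 g as CaCO₃.
(b) Equivalents of H⁺ required: 58,900 ÷ 50 g/eq = 1178 eq = 1178 mol NaHSO₄.
(b) Mass of NaHSO₄: 1178 × 120.1 = 141,500 g.

(a) 37.9 kg; (b) 141 kg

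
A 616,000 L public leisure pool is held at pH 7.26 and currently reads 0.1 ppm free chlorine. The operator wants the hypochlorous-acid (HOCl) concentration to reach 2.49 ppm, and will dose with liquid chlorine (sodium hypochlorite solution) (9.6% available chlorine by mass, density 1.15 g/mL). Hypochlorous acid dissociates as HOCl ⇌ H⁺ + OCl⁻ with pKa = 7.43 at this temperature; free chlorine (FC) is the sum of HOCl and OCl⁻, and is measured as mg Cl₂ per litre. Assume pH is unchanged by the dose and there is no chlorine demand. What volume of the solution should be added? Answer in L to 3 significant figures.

22.7 L

[OCl⁻]/[HOCl] = 10^(pH − pKa) = 10^(7.26 − 7.43) = 0.6761; fraction as HOCl = 1/(1 + 0.6761) = 0.5966.
Free chlorine required for 2.49 ppm HOCl: 2.49 / 0.5966 = 4.173 ppm.
FC to add: 4.173 − 0.1 = 4.073 mg/L as Cl₂.
Cl₂ equivalent: 4.073 mg/L × 616,000 L = 2509 g.
Product at 9.6% available Cl: 2509 / 0.096 = 26,140 g.
Volume: 26,140 g ÷ 1.15 g/mL = 22,730 mL.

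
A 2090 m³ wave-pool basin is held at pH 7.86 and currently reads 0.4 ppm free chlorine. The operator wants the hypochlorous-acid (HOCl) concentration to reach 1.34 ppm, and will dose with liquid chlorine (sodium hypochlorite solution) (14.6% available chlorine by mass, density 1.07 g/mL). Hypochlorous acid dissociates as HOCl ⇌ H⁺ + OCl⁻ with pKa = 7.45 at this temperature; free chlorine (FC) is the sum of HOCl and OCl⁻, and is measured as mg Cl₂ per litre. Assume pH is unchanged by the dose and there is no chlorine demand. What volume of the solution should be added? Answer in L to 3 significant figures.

58.7 L

Volume: 2090 m³ = 2,090,000 L.
[OCl⁻]/[HOCl] = 10^(pH − pKa) = 10^(7.86 − 7.45) = 2.57; fraction as HOCl = 1/(1 + 2.57) = 0.2801.
Free chlorine required for 1.34 ppm HOCl: 1.34 / 0.2801 = 4.784 ppm.
FC to add: 4.784 − 0.4 = 4.384 mg/L as Cl₂.
Cl₂ equivalent: 4.384 mg/L × 2,090,000 L = 9163 g.
Product at 14.6% available Cl: 9163 / 0.146 = 62,760 g.
Volume: 62,760 g ÷ 1.07 g/mL = 58,660 mL.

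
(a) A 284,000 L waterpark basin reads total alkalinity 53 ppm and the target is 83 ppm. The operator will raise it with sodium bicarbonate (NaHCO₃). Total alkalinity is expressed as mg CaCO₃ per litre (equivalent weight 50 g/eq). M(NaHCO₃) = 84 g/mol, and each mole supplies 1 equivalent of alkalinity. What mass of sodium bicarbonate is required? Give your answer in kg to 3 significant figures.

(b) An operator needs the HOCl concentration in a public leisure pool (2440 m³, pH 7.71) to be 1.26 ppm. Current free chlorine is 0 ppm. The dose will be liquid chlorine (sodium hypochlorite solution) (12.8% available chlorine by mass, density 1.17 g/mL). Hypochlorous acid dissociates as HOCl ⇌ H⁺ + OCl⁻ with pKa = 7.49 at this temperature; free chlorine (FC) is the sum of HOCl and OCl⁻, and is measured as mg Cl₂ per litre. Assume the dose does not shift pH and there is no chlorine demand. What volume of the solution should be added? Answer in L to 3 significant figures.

(a) Alkalinity to add: (83 − 53) = 30 mg/L as CaCO₃ × 284,000 L = 8520 g as CaCO₃.
(a) Equivalents: 8520 g ÷ 50 g/eq = 170.4 eq.
(a) NaHCO₃ supplies 1 eq per mole → 170.4 mol.
(a) Mass: 170.4 mol × 84 g/mol = 14,310 g.

(b) Volume: 2440 m³ = 2,440,000 L.
(b) [OCl⁻]/[HOCl] = 10^(pH − pKa) = 10^(7.71 − 7.49) = 1.66; fraction as HOCl = 1/(1 + 1.66) = 0.376.
(b) Free chlorine required for 1.26 ppm HOCl: 1.26 / 0.376 = 3.351 ppm.
(b) FC to add: 3.351 − 0 = 3.351 mg/L as Cl₂.
(b) Cl₂ equivalent: 3.351 mg/L × 2,440,000 L = 8177 g.
(b) Product at 12.8% available Cl: 8177 / 0.128 = 63,880 g.
(b) Volume: 63,880 g ÷ 1.17 g/mL = 54,600 mL.

(a) 14.3 kg; (b) 54.6 L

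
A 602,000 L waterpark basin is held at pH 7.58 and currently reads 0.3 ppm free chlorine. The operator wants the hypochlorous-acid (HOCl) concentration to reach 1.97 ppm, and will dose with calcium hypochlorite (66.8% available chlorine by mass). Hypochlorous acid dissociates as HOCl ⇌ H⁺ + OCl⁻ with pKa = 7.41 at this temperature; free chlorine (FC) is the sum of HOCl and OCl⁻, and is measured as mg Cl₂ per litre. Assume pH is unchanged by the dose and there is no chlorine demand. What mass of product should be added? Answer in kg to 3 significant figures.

[OCl⁻]/[HOCl] = 10^(pH − pKa) = 10^(7.58 − 7.41) = 1.479; fraction as HOCl = 1/(1 + 1.479) = 0.4034.
Free chlorine required for 1.97 ppm HOCl: 1.97 / 0.4034 = 4.884 ppm.
FC to add: 4.884 − 0.3 = 4.584 mg/L as Cl₂.
Cl₂ equivalent: 4.584 mg/L × 602,000 L = 2759 g.
Product at 66.8% available Cl: 2759 / 0.668 = 4131 g.

4.13 kg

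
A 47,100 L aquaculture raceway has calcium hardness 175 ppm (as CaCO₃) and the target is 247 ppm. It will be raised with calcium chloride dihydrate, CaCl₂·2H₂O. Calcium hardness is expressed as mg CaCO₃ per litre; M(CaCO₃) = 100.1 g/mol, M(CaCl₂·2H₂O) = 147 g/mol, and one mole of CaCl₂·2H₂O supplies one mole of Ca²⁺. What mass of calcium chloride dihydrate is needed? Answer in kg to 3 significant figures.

Hardness to add: (247 − 175) = 72 mg/L as CaCO₃ × 47,100 L = 3391 g as CaCO₃.
Moles of Ca²⁺ (1 mol Ca²⁺ ≡ 1 mol CaCO₃): 3391 / 100.1 g/mol = 33.88 mol.
Mass of CaCl₂·2H₂O: 33.88 × 147 = 4980 g.

4.98 kg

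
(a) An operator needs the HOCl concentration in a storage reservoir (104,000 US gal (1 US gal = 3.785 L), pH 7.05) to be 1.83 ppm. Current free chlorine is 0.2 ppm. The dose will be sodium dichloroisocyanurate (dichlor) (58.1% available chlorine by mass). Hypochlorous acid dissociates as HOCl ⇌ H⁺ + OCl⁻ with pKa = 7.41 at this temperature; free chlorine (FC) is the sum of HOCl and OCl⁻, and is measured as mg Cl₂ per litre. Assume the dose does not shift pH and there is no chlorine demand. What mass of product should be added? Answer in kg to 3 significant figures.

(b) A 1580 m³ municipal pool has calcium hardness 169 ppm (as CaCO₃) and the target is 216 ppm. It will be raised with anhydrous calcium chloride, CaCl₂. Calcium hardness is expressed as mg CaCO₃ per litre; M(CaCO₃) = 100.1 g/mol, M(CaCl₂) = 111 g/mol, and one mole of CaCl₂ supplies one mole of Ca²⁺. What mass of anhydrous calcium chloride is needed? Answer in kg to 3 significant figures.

(a) 1.65 kg; (b) 82.3 kg

(a) Volume: 104,000 US gal × 3.785 L/gal = 393,640 L.
(a) [OCl⁻]/[HOCl] = 10^(pH − pKa) = 10^(7.05 − 7.41) = 0.4365; fraction as HOCl = 1/(1 + 0.4365) = 0.6961.
(a) Free chlorine required for 1.83 ppm HOCl: 1.83 / 0.6961 = 2.629 ppm.
(a) FC to add: 2.629 − 0.2 = 2.429 mg/L as Cl₂.
(a) Cl₂ equivalent: 2.429 mg/L × 393,640 L = 956.1 g.
(a) Product at 58.1% available Cl: 956.1 / 0.581 = 1646 g.

(b) Volume: 1580 m³ = 1,580,000 L.
(b) Hardness to add: (216 − 169) = 47 mg/L as CaCO₃ × 1,580,000 L = 74,260 g as CaCO₃.
(b) Moles of Ca²⁺ (1 mol Ca²⁺ ≡ 1 mol CaCO₃): 74,260 / 100.1 g/mol = 741.9 mol.
(b) Mass of CaCl₂: 741.9 × 111 = 82,350 g.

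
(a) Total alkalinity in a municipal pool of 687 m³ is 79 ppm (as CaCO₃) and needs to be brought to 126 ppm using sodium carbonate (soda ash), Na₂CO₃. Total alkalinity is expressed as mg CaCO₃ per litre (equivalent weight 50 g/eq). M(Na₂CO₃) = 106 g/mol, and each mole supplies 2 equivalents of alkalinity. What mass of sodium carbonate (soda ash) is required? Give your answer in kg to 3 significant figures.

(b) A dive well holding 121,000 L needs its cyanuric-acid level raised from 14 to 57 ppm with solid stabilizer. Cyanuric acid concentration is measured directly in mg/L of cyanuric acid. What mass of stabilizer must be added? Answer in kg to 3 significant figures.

(a) Volume: 687 m³ = 687,000 L.
(a) Alkalinity to add: (126 − 79) = 47 mg/L as CaCO₃ × 687,000 L = 32,290 g as CaCO₃.
(a) Equivalents: 32,290 g ÷ 50 g/eq = 645.8 eq.
(a) Each mole of Na₂CO₃ supplies 2 eq, so 645.8 / 2 = 322.9 mol.
(a) Mass: 322.9 mol × 106 g/mol = 34,230 g.

(b) CYA to add: (57 − 14) = 43 mg/L × 121,000 L = 5203 g cyanuric acid.

(a) 34.2 kg; (b) 5.20 kg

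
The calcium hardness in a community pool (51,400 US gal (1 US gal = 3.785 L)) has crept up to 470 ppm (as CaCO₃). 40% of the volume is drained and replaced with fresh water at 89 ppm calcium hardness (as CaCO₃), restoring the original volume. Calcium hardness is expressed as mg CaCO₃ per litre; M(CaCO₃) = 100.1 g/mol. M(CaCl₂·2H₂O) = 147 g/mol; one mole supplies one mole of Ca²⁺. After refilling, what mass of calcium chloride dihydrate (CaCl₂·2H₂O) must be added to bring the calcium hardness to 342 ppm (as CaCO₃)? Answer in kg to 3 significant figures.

6.97 kg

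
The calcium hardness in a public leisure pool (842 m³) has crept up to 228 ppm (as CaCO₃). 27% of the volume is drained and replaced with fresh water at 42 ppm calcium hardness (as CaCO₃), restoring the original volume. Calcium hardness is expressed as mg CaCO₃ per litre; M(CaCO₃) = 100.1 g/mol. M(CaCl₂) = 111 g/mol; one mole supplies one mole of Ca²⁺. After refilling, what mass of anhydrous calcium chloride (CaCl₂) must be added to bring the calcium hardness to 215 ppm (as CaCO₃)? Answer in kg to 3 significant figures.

Volume: 842 m³ = 842,000 L.
After draining 27% and refilling: 228 × 0.73 + 42 × 0.27 = 177.78 ppm.
Deficit to target: 215 − 177.78 = 37.22 mg/L.
As CaCO₃: 37.22 mg/L × 842,000 L = 31,340 g; ÷ 100.1 = 313.1 mol Ca²⁺.
Mass: 313.1 × 111 = 34,750 g.

34.8 kg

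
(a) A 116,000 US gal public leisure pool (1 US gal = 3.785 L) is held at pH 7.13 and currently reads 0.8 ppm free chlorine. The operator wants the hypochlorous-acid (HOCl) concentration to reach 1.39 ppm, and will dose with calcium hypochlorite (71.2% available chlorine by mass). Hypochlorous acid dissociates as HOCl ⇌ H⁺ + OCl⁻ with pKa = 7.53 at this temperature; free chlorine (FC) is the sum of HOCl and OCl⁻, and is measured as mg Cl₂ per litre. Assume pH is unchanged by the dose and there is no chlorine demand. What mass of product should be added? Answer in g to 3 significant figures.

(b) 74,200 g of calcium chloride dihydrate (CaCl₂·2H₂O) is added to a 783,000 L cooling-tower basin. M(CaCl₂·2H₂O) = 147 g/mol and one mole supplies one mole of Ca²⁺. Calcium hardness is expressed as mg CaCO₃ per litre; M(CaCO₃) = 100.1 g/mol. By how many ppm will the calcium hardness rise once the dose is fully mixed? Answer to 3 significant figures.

(a) 705 g; (b) 64.5 ppm

(a) Volume: 116,000 US gal × 3.785 L/gal = 439,060 L.
(a) [OCl⁻]/[HOCl] = 10^(pH − pKa) = 10^(7.13 − 7.53) = 0.3981; fraction as HOCl = 1/(1 + 0.3981) = 0.7153.
(a) Free chlorine required for 1.39 ppm HOCl: 1.39 / 0.7153 = 1.943 ppm.
(a) FC to add: 1.943 − 0.8 = 1.143 mg/L as Cl₂.
(a) Cl₂ equivalent: 1.143 mg/L × 439,060 L = 502 g.
(a) Product at 71.2% available Cl: 502 / 0.712 = 705.1 g.

(b) Moles of Ca²⁺: 74,200 g ÷ 147 g/mol = 504.8 mol.
(b) As CaCO₃: 504.8 mol × 100.1 g/mol = 50,530 g.
(b) Rise: 50,530 g / 783,000 L × 1000 = 64.53 mg/L.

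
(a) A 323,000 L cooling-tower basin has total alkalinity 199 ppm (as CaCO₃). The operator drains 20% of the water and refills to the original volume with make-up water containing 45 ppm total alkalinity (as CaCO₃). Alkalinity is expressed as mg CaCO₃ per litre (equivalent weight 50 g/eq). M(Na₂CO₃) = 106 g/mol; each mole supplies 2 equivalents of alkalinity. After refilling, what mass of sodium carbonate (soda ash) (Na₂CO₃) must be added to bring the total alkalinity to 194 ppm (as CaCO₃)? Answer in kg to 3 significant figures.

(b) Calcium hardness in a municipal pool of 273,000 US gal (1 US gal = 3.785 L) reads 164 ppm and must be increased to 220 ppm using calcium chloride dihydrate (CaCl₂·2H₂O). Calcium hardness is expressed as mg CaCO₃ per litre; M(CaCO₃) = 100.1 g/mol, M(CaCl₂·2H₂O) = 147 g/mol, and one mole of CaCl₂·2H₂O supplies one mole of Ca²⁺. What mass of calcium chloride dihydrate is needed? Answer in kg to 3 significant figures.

(a) 8.83 kg; (b) 85.0 kg

(a) After draining 20% and refilling: 199 × 0.80 + 45 × 0.20 = 168.2 ppm.
(a) Deficit to target: 194 − 168.2 = 25.8 mg/L.
(a) As CaCO₃: 25.8 mg/L × 323,000 L = 8333 g; ÷ 50 g/eq ÷ 2 = 83.33 mol Na₂CO₃.
(a) Mass: 83.33 × 106 = 8833 g.

(b) Volume: 273,000 US gal × 3.785 L/gal = 1,033,305 L.
(b) Hardness to add: (220 − 164) = 56 mg/L as CaCO₃ × 1,033,305 L = 57,870 g as CaCO₃.
(b) Moles of Ca²⁺ (1 mol Ca²⁺ ≡ 1 mol CaCO₃): 57,870 / 100.1 g/mol = 578.1 mol.
(b) Mass of CaCl₂·2H₂O: 578.1 × 147 = 84,980 g.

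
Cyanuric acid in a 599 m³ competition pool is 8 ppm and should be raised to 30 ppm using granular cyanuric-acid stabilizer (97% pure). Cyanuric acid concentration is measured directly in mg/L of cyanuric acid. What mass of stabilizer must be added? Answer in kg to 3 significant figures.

13.6 kg

Volume: 599 m³ = 599,000 L.
CYA to add: (30 − 8) = 22 mg/L × 599,000 L = 13,180 g cyanuric acid.
At 97% purity: 13,180 / 0.97 = 13,590 g product.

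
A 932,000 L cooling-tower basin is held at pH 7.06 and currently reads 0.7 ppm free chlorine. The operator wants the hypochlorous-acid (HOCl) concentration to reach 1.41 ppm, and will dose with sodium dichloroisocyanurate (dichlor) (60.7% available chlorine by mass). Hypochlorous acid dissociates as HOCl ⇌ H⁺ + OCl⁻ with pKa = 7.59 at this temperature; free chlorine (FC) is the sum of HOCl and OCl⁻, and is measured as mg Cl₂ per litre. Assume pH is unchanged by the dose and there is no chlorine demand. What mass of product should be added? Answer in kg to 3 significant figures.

[OCl⁻]/[HOCl] = 10^(pH − pKa) = 10^(7.06 − 7.59) = 0.2951; fraction as HOCl = 1/(1 + 0.2951) = 0.7721.
Free chlorine required for 1.41 ppm HOCl: 1.41 / 0.7721 = 1.826 ppm.
FC to add: 1.826 − 0.7 = 1.126 mg/L as Cl₂.
Cl₂ equivalent: 1.126 mg/L × 932,000 L = 1050 g.
Product at 60.7% available Cl: 1050 / 0.607 = 1729 g.

1.73 kg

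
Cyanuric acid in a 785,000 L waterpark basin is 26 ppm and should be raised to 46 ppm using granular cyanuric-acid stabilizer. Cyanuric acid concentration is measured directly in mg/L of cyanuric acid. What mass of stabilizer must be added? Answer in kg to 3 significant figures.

CYA to add: (46 − 26) = 20 mg/L × 785,000 L = 15,700 g cyanuric acid.

15.7 kg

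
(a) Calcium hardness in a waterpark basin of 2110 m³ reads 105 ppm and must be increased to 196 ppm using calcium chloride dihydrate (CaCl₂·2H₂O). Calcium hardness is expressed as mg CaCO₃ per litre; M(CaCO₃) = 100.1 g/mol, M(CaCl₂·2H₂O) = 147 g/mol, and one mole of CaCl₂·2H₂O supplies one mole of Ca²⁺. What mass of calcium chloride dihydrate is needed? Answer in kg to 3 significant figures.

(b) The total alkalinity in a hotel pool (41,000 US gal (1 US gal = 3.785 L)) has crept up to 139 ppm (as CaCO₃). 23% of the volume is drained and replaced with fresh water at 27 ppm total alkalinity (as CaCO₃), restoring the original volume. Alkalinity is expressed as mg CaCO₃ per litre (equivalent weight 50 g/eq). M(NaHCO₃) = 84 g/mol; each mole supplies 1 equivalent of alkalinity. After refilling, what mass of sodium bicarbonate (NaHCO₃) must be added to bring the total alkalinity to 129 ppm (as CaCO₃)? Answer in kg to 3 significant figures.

(a) 282 kg; (b) 4.11 kg

(a) Volume: 2110 m³ = 2,110,000 L.
(a) Hardness to add: (196 − 105) = 91 mg/L as CaCO₃ × 2,110,000 L = 192,000 g as CaCO₃.
(a) Moles of Ca²⁺ (1 mol Ca²⁺ ≡ 1 mol CaCO₃): 192,000 / 100.1 g/mol = 1918 mol.
(a) Mass of CaCl₂·2H₂O: 1918 × 147 = 282,000 g.

(b) Volume: 41,000 US gal × 3.785 L/gal = 155,185 L.
(b) After draining 23% and refilling: 139 × 0.77 + 27 × 0.23 = 113.24 ppm.
(b) Deficit to target: 129 − 113.24 = 15.76 mg/L.
(b) As CaCO₃: 15.76 mg/L × 155,185 L = 2446 g; ÷ 50 g/eq ÷ 1 = 48.91 mol NaHCO₃.
(b) Mass: 48.91 × 84 = 4109 g.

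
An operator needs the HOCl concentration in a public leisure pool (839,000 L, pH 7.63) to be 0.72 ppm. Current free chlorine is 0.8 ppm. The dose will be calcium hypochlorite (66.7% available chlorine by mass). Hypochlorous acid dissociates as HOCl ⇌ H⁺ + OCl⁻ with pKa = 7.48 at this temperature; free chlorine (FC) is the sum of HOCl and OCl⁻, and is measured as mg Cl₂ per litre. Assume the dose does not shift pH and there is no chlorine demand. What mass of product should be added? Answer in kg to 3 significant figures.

1.18 kg

[OCl⁻]/[HOCl] = 10^(pH − pKa) = 10^(7.63 − 7.48) = 1.413; fraction as HOCl = 1/(1 + 1.413) = 0.4145.
Free chlorine required for 0.72 ppm HOCl: 0.72 / 0.4145 = 1.737 ppm.
FC to add: 1.737 − 0.8 = 0.937 mg/L as Cl₂.
Cl₂ equivalent: 0.937 mg/L × 839,000 L = 786.2 g.
Product at 66.7% available Cl: 786.2 / 0.667 = 1179 g.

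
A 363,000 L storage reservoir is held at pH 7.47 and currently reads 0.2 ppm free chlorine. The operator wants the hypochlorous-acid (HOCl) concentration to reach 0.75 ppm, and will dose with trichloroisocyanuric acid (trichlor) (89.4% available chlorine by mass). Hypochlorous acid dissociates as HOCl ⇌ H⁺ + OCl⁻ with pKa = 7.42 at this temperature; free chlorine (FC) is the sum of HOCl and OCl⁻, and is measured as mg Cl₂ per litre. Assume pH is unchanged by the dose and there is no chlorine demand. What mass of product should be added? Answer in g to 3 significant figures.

565 g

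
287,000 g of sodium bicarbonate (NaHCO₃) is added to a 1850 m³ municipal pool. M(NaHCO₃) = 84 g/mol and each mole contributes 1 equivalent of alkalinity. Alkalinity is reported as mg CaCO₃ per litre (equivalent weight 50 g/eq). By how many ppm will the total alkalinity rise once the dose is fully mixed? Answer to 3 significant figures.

92.3 ppm

Volume: 1850 m³ = 1,850,000 L.
Moles of NaHCO₃: 287,000 g ÷ 84 g/mol = 3417 mol → 3417 eq of alkalinity.
As CaCO₃: 3417 eq × 50 g/eq = 170,800 g.
Rise: 170,800 g / 1,850,000 L × 1000 = 92.34 mg/L.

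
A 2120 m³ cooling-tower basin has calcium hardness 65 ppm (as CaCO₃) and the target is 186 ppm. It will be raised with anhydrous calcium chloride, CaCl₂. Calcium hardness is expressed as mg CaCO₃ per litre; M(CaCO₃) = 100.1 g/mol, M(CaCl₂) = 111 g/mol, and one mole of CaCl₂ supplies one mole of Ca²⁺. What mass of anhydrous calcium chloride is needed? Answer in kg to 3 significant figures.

284 kg

Volume: 2120 m³ = 2,120,000 L.
Hardness to add: (186 − 65) = 121 mg/L as CaCO₃ × 2,120,000 L = 256,500 g as CaCO₃.
Moles of Ca²⁺ (1 mol Ca²⁺ ≡ 1 mol CaCO₃): 256,500 / 100.1 g/mol = 2563 mol.
Mass of CaCl₂: 2563 × 111 = 284,500 g.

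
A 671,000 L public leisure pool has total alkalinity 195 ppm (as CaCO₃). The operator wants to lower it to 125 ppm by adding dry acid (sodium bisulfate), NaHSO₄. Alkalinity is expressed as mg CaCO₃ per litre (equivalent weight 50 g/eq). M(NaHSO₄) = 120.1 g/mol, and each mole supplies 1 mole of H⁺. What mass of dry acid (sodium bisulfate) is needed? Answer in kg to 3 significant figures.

Alkalinity to neutralize: (195 − 125) = 70 mg/L as CaCO₃ × 671,000 L = 46,970 g as CaCO₃.
Equivalents of H⁺ required: 46,970 ÷ 50 g/eq = 939.4 eq = 939.4 mol NaHSO₄.
Mass of NaHSO₄: 939.4 × 120.1 = 112,800 g.

113 kg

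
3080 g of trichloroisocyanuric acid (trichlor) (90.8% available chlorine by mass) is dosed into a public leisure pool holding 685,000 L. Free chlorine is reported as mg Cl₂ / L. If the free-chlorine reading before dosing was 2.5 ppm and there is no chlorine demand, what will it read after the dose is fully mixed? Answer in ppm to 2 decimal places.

6.58 ppm

Available chlorine delivered: 3080 g × 0.908 = 2797 g as Cl₂.
Concentration rise: 2797 g / 685,000 L = 4.083 mg/L = 4.08 ppm.
Final FC: 2.5 + 4.08 = 6.58 ppm.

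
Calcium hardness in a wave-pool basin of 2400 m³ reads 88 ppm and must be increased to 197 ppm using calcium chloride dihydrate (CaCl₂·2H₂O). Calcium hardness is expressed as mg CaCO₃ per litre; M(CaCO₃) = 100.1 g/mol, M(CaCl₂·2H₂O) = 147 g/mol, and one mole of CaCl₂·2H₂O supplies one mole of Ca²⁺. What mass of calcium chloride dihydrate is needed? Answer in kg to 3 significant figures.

384 kg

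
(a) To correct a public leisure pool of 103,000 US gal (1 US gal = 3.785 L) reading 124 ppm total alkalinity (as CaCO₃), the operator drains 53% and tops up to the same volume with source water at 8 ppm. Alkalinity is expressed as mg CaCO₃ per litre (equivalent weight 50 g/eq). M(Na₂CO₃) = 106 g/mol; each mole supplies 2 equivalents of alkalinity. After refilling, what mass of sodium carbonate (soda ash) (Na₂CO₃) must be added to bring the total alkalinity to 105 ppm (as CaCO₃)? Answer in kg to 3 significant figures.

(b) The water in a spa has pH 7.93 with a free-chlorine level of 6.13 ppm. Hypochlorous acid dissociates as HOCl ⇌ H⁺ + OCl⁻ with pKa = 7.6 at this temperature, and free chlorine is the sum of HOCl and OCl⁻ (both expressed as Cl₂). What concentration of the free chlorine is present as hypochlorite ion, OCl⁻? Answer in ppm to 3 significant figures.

(a) 17.6 kg; (b) 4.18 ppm

(a) Volume: 103,000 US gal × 3.785 L/gal = 389,855 L.
(a) After draining 53% and refilling: 124 × 0.47 + 8 × 0.53 = 62.52 ppm.
(a) Deficit to target: 105 − 62.52 = 42.48 mg/L.
(a) As CaCO₃: 42.48 mg/L × 389,855 L = 16,560 g; ÷ 50 g/eq ÷ 2 = 165.6 mol Na₂CO₃.
(a) Mass: 165.6 × 106 = 17,550 g.

(b) [OCl⁻]/[HOCl] = 10^(pH − pKa) = 10^(7.93 − 7.6) = 10^0.33 = 2.138.
(b) Fraction as HOCl = 1 / (1 + 2.138) = 0.3187.
(b) OCl⁻ = (1 − 0.3187) × 6.13 ppm = 4.177 ppm.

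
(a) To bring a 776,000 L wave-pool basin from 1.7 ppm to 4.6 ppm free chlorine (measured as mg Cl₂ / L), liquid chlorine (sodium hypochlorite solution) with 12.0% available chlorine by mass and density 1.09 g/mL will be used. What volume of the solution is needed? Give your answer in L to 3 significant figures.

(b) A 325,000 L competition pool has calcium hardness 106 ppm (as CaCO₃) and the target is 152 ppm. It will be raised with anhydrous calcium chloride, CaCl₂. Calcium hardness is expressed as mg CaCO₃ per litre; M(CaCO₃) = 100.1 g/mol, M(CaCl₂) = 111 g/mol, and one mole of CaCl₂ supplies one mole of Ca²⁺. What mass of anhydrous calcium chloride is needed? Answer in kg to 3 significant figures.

(a) 17.2 L; (b) 16.6 kg

(a) Chlorine deficit: 4.6 − 1.7 = 2.9 ppm = 2.9 mg/L as Cl₂.
(a) Cl₂ equivalent needed: 2.9 mg/L × 776,000 L = 2,250,000 mg = 2250 g.
(a) Product at 12.0% available chlorine: 2250 / 0.12 = 18,750 g.
(a) Volume at density 1.09 g/mL: 18,750 g ÷ 1.09 g/mL = 17,200 mL.

(b) Hardness to add: (152 − 106) = 46 mg/L as CaCO₃ × 325,000 L = 14,950 g as CaCO₃.
(b) Moles of Ca²⁺ (1 mol Ca²⁺ ≡ 1 mol CaCO₃): 14,950 / 100.1 g/mol = 149.4 mol.
(b) Mass of CaCl₂: 149.4 × 111 = 16,580 g.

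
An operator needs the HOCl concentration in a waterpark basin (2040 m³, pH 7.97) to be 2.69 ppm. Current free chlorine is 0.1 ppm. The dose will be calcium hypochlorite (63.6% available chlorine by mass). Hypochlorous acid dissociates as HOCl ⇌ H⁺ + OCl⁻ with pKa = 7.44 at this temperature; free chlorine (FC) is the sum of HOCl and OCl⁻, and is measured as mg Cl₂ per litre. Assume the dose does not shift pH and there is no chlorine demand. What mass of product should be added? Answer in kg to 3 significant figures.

Volume: 2040 m³ = 2,040,000 L.
[OCl⁻]/[HOCl] = 10^(pH − pKa) = 10^(7.97 − 7.44) = 3.388; fraction as HOCl = 1/(1 + 3.388) = 0.2279.
Free chlorine required for 2.69 ppm HOCl: 2.69 / 0.2279 = 11.8 ppm.
FC to add: 11.8 − 0.1 = 11.7 mg/L as Cl₂.
Cl₂ equivalent: 11.7 mg/L × 2,040,000 L = 23,880 g.
Product at 63.6% available Cl: 23,880 / 0.636 = 37,540 g.

37.5 kg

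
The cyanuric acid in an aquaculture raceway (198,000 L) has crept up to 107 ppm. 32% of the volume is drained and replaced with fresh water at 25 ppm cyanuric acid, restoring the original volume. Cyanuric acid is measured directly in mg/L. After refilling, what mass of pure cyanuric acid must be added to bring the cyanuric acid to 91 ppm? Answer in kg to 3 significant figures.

2.03 kg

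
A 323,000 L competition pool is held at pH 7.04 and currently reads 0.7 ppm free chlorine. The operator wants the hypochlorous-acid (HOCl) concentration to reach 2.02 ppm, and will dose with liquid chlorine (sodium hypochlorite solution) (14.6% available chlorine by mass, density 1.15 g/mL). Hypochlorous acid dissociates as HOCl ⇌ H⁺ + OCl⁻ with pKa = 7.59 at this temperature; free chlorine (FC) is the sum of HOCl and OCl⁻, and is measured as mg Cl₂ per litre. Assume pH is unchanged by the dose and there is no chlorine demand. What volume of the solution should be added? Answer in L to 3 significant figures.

3.63 L

[OCl⁻]/[HOCl] = 10^(pH − pKa) = 10^(7.04 − 7.59) = 0.2818; fraction as HOCl = 1/(1 + 0.2818) = 0.7801.
Free chlorine required for 2.02 ppm HOCl: 2.02 / 0.7801 = 2.589 ppm.
FC to add: 2.589 − 0.7 = 1.889 mg/L as Cl₂.
Cl₂ equivalent: 1.889 mg/L × 323,000 L = 610.2 g.
Product at 14.6% available Cl: 610.2 / 0.146 = 4180 g.
Volume: 4180 g ÷ 1.15 g/mL = 3635 mL.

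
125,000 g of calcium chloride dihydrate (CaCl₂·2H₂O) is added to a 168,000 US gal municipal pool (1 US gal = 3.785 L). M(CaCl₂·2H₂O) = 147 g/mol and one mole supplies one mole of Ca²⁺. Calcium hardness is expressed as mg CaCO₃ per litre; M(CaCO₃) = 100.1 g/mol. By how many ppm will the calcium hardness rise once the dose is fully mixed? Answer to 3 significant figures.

134 ppm

Volume: 168,000 US gal × 3.785 L/gal = 635,880 L.
Moles of Ca²⁺: 125,000 g ÷ 147 g/mol = 850.3 mol.
As CaCO₃: 850.3 mol × 100.1 g/mol = 85,120 g.
Rise: 85,120 g / 635,880 L × 1000 = 133.9 mg/L.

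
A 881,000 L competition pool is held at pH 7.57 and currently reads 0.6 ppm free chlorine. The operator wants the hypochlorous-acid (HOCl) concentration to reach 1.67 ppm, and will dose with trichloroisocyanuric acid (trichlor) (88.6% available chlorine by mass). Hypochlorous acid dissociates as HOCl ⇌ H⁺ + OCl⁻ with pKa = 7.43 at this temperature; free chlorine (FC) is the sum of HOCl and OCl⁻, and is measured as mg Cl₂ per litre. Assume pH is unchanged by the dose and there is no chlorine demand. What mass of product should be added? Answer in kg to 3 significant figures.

3.36 kg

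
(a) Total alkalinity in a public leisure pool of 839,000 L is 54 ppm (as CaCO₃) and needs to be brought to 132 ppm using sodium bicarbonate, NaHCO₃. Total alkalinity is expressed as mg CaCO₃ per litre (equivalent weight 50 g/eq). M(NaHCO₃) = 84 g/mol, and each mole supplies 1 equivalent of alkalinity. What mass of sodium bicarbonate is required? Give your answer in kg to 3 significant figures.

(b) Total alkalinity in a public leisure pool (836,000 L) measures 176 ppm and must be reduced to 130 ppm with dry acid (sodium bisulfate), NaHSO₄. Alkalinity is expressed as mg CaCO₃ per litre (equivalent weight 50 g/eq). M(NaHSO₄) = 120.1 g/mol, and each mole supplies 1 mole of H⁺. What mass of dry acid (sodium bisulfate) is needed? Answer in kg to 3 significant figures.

(a) Alkalinity to add: (132 − 54) = 78 mg/L as CaCO₃ × 839,000 L = 65,440 g as CaCO₃.
(a) Equivalents: 65,440 g ÷ 50 g/eq = 1309 eq.
(a) NaHCO₃ supplies 1 eq per mole → 1309 mol.
(a) Mass: 1309 mol × 84 g/mol = 109,900 g.

(b) Alkalinity to neutralize: (176 − 130) = 46 mg/L as CaCO₃ × 836,000 L = 38,460 g as CaCO₃.
(b) Equivalents of H⁺ required: 38,460 ÷ 50 g/eq = 769.1 eq = 769.1 mol NaHSO₄.
(b) Mass of NaHSO₄: 769.1 × 120.1 = 92,370 g.

(a) 110 kg; (b) 92.4 kg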